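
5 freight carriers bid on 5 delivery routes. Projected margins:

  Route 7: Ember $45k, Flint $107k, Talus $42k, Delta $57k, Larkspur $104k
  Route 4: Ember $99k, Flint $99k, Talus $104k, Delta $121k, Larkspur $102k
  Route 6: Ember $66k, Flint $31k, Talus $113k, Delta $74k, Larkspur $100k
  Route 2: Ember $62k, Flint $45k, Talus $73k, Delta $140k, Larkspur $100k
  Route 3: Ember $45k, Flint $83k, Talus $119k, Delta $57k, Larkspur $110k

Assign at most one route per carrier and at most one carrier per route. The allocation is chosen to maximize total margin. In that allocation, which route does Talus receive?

This is the linear assignment problem.
Optimal: Ember→Route 4 ($99k), Flint→Route 7 ($107k), Talus→Route 6 ($113k), Delta→Route 2 ($140k), Larkspur→Route 3 ($110k) — total 99+107+113+140+110 = $569k.
Column-greedy (each route in turn goes to its best remaining carrier) gives $486k, worse by 83.
Talus's own top route is Route 3 ($119k), but forcing Talus→Route 3 and reassigning the rest optimally gives only $565k — worse by 4.

Talus receives Route 6.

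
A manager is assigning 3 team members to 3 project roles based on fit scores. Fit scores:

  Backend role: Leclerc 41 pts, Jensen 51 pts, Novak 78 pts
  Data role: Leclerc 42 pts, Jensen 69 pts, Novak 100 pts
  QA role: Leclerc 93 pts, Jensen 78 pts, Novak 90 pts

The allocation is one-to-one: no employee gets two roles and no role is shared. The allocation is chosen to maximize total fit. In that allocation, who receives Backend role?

Jensen receives Backend role.

Treat this as an assignment problem: match each employee to one role.
Optimal: Leclerc→QA role (93 pts), Jensen→Backend role (51 pts), Novak→Data role (100 pts) — total 93+51+100 = 244 pts.
Column-greedy (each role in turn goes to its best remaining employee) gives 240 pts, worse by 4.
No other one-to-one assignment exceeds 244 pts.
Jensen's own top role is QA role (78 pts), but forcing Jensen→QA role and reassigning the rest optimally gives only 219 pts — worse by 25.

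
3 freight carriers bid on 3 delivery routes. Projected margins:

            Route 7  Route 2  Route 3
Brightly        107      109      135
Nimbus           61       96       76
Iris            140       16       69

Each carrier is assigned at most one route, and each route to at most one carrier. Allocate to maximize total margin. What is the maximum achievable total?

This is a one-to-one assignment (maximum-weight bipartite matching).
Optimal: Brightly→Route 3 ($135k), Nimbus→Route 2 ($96k), Iris→Route 7 ($140k) — total 135+96+140 = $371k.
Column-greedy (each route in turn goes to its best remaining carrier) gives $325k, worse by 46.
Next-best assignment: Brightly→Route 2, Nimbus→Route 3, Iris→Route 7 = $325k.
Checked against all permutations: $371k is optimal.

Max total: $371k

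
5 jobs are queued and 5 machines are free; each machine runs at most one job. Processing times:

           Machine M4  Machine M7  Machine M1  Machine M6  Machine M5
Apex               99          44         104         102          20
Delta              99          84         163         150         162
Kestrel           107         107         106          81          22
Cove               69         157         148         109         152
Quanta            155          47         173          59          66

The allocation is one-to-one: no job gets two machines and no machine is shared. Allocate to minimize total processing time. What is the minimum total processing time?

Min total: 338 min

Optimal: Apex→Machine M1 (104 min), Delta→Machine M7 (84 min), Kestrel→Machine M5 (22 min), Cove→Machine M4 (69 min), Quanta→Machine M6 (59 min) — total 104+84+22+69+59 = 338 min.
Min-entry greedy (repeatedly take the single cheapest remaining cell) gives 380 min, worse by 42.
Swapping Cove↔Quanta (Cove→Machine M6 109 min, Quanta→Machine M4 155 min) adds 136.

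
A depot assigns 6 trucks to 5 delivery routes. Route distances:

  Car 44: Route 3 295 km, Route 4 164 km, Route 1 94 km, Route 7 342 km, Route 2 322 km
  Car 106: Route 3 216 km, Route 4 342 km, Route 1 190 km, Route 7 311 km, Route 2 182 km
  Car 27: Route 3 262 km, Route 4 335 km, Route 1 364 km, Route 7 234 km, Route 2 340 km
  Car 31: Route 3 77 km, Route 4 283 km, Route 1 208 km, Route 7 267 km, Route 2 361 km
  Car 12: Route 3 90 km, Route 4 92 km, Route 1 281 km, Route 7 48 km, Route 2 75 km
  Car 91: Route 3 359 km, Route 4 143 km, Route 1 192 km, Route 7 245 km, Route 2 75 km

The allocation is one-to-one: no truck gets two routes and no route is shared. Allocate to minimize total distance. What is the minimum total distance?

Minimum total: 544 km

Optimal: Car 31→Route 3 (77 km), Car 91→Route 4 (143 km), Car 44→Route 1 (94 km), Car 12→Route 7 (48 km), Car 106→Route 2 (182 km) — total 77+143+94+48+182 = 544 km.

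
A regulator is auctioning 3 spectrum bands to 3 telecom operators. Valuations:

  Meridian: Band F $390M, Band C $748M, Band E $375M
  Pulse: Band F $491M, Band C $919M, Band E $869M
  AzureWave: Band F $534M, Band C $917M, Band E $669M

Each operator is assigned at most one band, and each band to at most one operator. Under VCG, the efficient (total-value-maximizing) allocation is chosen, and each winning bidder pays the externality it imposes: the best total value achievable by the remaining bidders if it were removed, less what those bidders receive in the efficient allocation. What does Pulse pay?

Pulse pays $110M.

Efficient allocation: Meridian→Band F ($390M), Pulse→Band E ($869M), AzureWave→Band C ($917M); total welfare W = $2176M.
Pulse receives Band E at value $869M, so the others get W − 869 = $1307M.
Without Pulse: best allocation of the remaining 2 bidders over all 3 bands is Meridian→Band C ($748M), AzureWave→Band E ($669M), total $1417M.
VCG payment = (others' best without Pulse) − (others' welfare with Pulse) = 1417 − 1307 = $110M.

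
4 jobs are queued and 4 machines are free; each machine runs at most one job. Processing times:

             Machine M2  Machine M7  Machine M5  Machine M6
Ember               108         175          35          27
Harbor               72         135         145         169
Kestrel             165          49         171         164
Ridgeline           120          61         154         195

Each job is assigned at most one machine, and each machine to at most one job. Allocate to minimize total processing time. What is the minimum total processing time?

Minimum total: 302 min

This is the linear assignment problem.
Optimal: Ember→Machine M6 (27 min), Harbor→Machine M2 (72 min), Kestrel→Machine M7 (49 min), Ridgeline→Machine M5 (154 min) — total 27+72+49+154 = 302 min.
Column-greedy (each machine in turn goes to its cheapest remaining job) gives 351 min, worse by 49.
Swapping Ridgeline↔Ember (Ridgeline→Machine M6 195 min, Ember→Machine M5 35 min) adds 49.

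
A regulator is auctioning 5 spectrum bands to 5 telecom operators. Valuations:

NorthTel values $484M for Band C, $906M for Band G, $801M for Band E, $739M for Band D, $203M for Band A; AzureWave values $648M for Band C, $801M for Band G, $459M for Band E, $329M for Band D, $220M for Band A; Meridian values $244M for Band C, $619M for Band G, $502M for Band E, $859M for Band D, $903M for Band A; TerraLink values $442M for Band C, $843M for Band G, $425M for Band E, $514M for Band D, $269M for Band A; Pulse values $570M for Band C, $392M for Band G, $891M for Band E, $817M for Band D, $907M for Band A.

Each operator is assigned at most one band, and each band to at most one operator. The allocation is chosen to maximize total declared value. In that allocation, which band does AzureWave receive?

Treat this as an assignment problem: match each operator to one band.
Optimal: NorthTel→Band E ($801M), AzureWave→Band C ($648M), Meridian→Band D ($859M), TerraLink→Band G ($843M), Pulse→Band A ($907M) — total 801+648+859+843+907 = $4058M.
Column-greedy (each band in turn goes to its best remaining operator) gives $3573M, worse by 485.
No other one-to-one assignment exceeds $4058M.
AzureWave's own top band is Band G ($801M), but forcing AzureWave→Band G and reassigning the rest optimally gives only $3810M — worse by 248.

AzureWave receives Band C.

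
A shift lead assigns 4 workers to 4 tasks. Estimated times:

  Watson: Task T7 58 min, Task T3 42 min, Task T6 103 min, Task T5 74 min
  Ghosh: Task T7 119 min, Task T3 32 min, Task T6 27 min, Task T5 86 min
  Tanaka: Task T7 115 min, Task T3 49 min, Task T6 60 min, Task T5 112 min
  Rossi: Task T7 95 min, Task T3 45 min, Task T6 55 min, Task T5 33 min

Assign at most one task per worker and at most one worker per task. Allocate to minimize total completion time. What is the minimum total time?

Min total: 167 min

Optimal: Watson→Task T7 (58 min), Ghosh→Task T6 (27 min), Tanaka→Task T3 (49 min), Rossi→Task T5 (33 min) — total 58+27+49+33 = 167 min.
Min-entry greedy (repeatedly take the single cheapest remaining cell) gives 217 min, worse by 50.
Swapping Ghosh↔Watson (Ghosh→Task T7 119 min, Watson→Task T6 103 min) adds 137.
Checked against all permutations: 167 min is optimal.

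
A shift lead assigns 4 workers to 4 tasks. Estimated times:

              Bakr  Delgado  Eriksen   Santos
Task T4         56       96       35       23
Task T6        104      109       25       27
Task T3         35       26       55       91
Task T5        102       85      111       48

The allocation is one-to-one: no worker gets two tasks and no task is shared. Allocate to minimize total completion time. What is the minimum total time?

Min total: 155 min

Optimal: Bakr→Task T4 (56 min), Delgado→Task T3 (26 min), Eriksen→Task T6 (25 min), Santos→Task T5 (48 min) — total 56+26+25+48 = 155 min.
Swapping Delgado↔Bakr (Delgado→Task T4 96 min, Bakr→Task T3 35 min) adds 49.
Every other assignment is strictly worse.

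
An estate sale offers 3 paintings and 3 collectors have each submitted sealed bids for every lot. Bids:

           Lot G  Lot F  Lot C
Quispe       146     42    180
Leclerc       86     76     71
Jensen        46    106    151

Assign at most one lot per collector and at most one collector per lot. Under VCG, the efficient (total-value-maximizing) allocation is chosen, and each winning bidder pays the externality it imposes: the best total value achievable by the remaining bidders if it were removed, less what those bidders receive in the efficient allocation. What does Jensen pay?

Jensen pays $44.

Efficient allocation: Quispe→Lot G ($146), Leclerc→Lot F ($76), Jensen→Lot C ($151); total welfare W = $373.
Jensen receives Lot C at value $151, so the others get W − 151 = $222.
Without Jensen: best allocation of the remaining 2 bidders over all 3 lots is Quispe→Lot C ($180), Leclerc→Lot G ($86), total $266.
VCG payment = (others' best without Jensen) − (others' welfare with Jensen) = 266 − 222 = $44.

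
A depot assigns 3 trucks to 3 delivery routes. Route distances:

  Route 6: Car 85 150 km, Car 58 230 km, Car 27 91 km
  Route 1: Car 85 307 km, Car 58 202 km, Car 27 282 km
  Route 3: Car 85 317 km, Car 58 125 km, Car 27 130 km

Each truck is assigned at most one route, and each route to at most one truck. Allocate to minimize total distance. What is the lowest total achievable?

This is the linear assignment problem.
Optimal: Car 85→Route 6 (150 km), Car 58→Route 1 (202 km), Car 27→Route 3 (130 km) — total 150+202+130 = 482 km.
Next-best assignment: Car 85→Route 1, Car 58→Route 3, Car 27→Route 6 = 523 km.
Every other assignment is strictly worse.

Min total: 482 km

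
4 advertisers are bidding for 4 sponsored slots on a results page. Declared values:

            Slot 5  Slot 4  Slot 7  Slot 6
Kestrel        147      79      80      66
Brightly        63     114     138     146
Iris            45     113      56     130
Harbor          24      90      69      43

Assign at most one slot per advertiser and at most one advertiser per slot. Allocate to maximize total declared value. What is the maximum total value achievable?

Max total: $505

Optimal: Kestrel→Slot 5 ($147), Brightly→Slot 7 ($138), Iris→Slot 6 ($130), Harbor→Slot 4 ($90) — total 147+138+130+90 = $505.
Max-entry greedy (repeatedly take the single best remaining cell) gives $475, worse by 30.
Next-best assignment: Kestrel→Slot 5, Brightly→Slot 6, Iris→Slot 4, Harbor→Slot 7 = $475.
No other one-to-one assignment exceeds $505.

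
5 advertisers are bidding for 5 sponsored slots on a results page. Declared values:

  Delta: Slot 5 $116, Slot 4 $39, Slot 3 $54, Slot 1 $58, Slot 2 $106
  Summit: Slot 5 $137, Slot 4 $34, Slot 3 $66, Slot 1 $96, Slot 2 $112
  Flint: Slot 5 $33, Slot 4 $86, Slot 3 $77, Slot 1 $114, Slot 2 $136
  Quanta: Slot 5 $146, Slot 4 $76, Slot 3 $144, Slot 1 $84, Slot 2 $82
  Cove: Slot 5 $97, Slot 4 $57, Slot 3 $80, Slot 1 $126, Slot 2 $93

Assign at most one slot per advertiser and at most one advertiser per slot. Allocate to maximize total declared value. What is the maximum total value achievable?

Max total: $599

Optimal: Delta→Slot 2 ($106), Summit→Slot 5 ($137), Flint→Slot 4 ($86), Quanta→Slot 3 ($144), Cove→Slot 1 ($126) — total 106+137+86+144+126 = $599.
Max-entry greedy (repeatedly take the single best remaining cell) gives $513, worse by 86.
Swapping Flint↔Cove (Flint→Slot 1 $114, Cove→Slot 4 $57) loses 41.
No other one-to-one assignment exceeds $599.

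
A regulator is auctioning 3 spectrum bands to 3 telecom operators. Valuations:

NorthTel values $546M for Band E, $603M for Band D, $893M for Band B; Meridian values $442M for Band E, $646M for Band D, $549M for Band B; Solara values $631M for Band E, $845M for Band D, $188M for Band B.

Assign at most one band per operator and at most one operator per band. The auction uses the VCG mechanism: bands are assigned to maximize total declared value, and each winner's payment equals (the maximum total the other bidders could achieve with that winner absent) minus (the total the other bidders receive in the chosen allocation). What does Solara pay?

Solara pays $204M.

Efficient allocation: NorthTel→Band B ($893M), Meridian→Band E ($442M), Solara→Band D ($845M); total welfare W = $2180M.
Solara receives Band D at value $845M, so the others get W − 845 = $1335M.
Without Solara: best allocation of the remaining 2 bidders over all 3 bands is NorthTel→Band B ($893M), Meridian→Band D ($646M), total $1539M.
VCG payment = (others' best without Solara) − (others' welfare with Solara) = 1539 − 1335 = $204M.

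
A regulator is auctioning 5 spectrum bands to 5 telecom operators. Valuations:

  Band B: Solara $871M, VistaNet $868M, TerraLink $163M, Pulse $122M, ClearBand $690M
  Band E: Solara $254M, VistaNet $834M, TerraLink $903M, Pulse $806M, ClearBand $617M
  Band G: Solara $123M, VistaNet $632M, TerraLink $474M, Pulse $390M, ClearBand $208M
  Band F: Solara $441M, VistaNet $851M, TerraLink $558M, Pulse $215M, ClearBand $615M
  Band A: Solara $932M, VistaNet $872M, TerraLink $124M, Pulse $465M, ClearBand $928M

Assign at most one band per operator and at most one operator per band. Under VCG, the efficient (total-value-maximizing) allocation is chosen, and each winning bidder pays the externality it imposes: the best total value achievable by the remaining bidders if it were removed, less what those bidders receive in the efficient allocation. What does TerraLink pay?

TerraLink pays $416M.

Efficient allocation: Solara→Band B ($871M), VistaNet→Band F ($851M), TerraLink→Band E ($903M), Pulse→Band G ($390M), ClearBand→Band A ($928M); total welfare W = $3943M.
TerraLink receives Band E at value $903M, so the others get W − 903 = $3040M.
Without TerraLink: best allocation of the remaining 4 bidders over all 5 bands is Solara→Band B ($871M), VistaNet→Band F ($851M), Pulse→Band E ($806M), ClearBand→Band A ($928M), total $3456M.
VCG payment = (others' best without TerraLink) − (others' welfare with TerraLink) = 3456 − 3040 = $416M.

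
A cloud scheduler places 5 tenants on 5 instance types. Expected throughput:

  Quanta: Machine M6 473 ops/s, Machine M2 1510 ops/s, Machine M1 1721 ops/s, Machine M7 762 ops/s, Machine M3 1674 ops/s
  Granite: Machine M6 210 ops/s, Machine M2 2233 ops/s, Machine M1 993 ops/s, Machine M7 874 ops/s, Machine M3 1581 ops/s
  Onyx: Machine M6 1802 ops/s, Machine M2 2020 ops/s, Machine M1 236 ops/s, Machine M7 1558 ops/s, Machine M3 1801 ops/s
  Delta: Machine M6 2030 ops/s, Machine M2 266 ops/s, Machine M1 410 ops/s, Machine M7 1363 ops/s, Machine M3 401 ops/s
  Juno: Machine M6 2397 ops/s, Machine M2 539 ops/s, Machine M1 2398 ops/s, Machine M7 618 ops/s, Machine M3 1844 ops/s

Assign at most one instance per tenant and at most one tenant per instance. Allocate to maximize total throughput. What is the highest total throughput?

Max total: 9893 ops/s

This is a one-to-one assignment (maximum-weight bipartite matching).
Optimal: Quanta→Machine M3 (1674 ops/s), Granite→Machine M2 (2233 ops/s), Onyx→Machine M7 (1558 ops/s), Delta→Machine M6 (2030 ops/s), Juno→Machine M1 (2398 ops/s) — total 1674+2233+1558+2030+2398 = 9893 ops/s.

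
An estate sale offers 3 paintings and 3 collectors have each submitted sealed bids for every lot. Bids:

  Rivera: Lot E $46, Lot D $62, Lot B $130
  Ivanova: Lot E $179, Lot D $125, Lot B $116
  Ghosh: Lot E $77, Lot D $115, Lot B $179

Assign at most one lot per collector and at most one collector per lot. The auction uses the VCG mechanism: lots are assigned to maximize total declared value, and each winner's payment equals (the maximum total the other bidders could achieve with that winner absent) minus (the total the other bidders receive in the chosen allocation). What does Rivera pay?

Rivera pays $64.

Efficient allocation: Rivera→Lot B ($130), Ivanova→Lot E ($179), Ghosh→Lot D ($115); total welfare W = $424.
Rivera receives Lot B at value $130, so the others get W − 130 = $294.
Without Rivera: best allocation of the remaining 2 bidders over all 3 lots is Ivanova→Lot E ($179), Ghosh→Lot B ($179), total $358.
VCG payment = (others' best without Rivera) − (others' welfare with Rivera) = 358 − 294 = $64.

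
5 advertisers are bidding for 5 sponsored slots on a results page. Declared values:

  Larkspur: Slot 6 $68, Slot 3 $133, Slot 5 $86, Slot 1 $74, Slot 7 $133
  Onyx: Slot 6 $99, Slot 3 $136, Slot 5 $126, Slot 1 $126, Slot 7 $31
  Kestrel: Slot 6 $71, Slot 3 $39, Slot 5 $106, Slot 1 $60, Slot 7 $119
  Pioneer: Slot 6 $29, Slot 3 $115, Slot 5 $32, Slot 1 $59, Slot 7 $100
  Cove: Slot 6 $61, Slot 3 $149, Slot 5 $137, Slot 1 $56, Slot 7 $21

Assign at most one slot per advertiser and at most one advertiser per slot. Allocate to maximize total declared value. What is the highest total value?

Optimal: Larkspur→Slot 7 ($133), Onyx→Slot 1 ($126), Kestrel→Slot 6 ($71), Pioneer→Slot 3 ($115), Cove→Slot 5 ($137) — total 133+126+71+115+137 = $582.
Row-greedy (each advertiser in turn takes its best remaining slot) gives $498, worse by 84.

Maximum total: $582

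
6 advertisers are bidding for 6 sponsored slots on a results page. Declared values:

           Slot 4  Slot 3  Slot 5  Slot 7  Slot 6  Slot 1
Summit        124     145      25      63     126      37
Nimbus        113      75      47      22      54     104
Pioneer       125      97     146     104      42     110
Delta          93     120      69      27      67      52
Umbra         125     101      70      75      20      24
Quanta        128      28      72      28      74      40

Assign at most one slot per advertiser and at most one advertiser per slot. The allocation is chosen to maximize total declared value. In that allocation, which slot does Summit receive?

Optimal: Summit→Slot 6 ($126), Nimbus→Slot 1 ($104), Pioneer→Slot 5 ($146), Delta→Slot 3 ($120), Umbra→Slot 7 ($75), Quanta→Slot 4 ($128) — total 126+104+146+120+75+128 = $699.
Row-greedy (each advertiser in turn takes its best remaining slot) gives $586, worse by 113.
Next-best assignment: Summit→Slot 3, Nimbus→Slot 1, Pioneer→Slot 5, Delta→Slot 6, Umbra→Slot 7, Quanta→Slot 4 = $665.
Swapping Quanta↔Nimbus (Quanta→Slot 1 $40, Nimbus→Slot 4 $113) loses 79.
No other one-to-one assignment exceeds $699.
Summit's own top slot is Slot 3 ($145), but forcing Summit→Slot 3 and reassigning the rest optimally gives only $665 — worse by 34.

Summit receives Slot 6.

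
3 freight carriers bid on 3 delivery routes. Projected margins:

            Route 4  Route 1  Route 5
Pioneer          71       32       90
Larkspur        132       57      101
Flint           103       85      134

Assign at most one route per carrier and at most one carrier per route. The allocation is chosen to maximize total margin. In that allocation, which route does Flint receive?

Treat this as an assignment problem: match each carrier to one route.
Optimal: Pioneer→Route 5 ($90k), Larkspur→Route 4 ($132k), Flint→Route 1 ($85k) — total 90+132+85 = $307k.
Max-entry greedy (repeatedly take the single best remaining cell) gives $298k, worse by 9.
No other one-to-one assignment exceeds $307k.
Flint's own top route is Route 5 ($134k), but forcing Flint→Route 5 and reassigning the rest optimally gives only $298k — worse by 9.

Flint receives Route 1.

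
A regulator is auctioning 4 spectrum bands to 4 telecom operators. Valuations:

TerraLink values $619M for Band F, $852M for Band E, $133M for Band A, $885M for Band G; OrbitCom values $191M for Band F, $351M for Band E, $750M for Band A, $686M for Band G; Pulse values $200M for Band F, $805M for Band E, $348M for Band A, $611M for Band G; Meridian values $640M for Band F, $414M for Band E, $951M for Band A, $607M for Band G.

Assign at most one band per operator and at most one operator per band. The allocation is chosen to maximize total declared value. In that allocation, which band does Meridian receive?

This is the linear assignment problem.
Optimal: TerraLink→Band G ($885M), OrbitCom→Band A ($750M), Pulse→Band E ($805M), Meridian→Band F ($640M) — total 885+750+805+640 = $3080M.
Column-greedy (each band in turn goes to its best remaining operator) gives $2853M, worse by 227.
Swapping Meridian↔TerraLink (Meridian→Band G $607M, TerraLink→Band F $619M) loses 299.
Checked against all permutations: $3080M is optimal.
Meridian's own top band is Band A ($951M), but forcing Meridian→Band A and reassigning the rest optimally gives only $3061M — worse by 19.

Meridian receives Band F.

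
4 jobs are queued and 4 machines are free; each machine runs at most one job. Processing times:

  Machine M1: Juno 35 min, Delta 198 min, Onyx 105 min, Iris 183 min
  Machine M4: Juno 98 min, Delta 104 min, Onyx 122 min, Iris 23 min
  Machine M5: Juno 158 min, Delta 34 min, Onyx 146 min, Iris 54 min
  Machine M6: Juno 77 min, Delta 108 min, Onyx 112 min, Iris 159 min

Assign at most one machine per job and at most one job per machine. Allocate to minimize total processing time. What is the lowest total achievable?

Treat this as an assignment problem: match each job to one machine.
Optimal: Juno→Machine M1 (35 min), Delta→Machine M5 (34 min), Onyx→Machine M6 (112 min), Iris→Machine M4 (23 min) — total 35+34+112+23 = 204 min.
Next-best assignment: Juno→Machine M6, Delta→Machine M5, Onyx→Machine M1, Iris→Machine M4 = 239 min.
Every other assignment is strictly worse.

Min total: 204 min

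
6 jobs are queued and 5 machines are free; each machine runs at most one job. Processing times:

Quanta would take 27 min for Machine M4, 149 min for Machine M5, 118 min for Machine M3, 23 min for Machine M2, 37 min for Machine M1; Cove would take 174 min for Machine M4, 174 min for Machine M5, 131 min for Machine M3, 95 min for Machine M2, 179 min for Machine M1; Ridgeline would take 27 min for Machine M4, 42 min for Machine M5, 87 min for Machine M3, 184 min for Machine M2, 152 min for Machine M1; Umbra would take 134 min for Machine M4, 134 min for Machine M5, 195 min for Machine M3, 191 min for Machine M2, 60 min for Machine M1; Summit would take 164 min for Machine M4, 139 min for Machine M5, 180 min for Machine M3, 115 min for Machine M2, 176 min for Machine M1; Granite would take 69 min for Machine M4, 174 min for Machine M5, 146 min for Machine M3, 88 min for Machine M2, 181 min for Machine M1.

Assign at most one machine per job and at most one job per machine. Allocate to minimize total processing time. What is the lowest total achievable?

Optimal: Granite→Machine M4 (69 min), Ridgeline→Machine M5 (42 min), Cove→Machine M3 (131 min), Quanta→Machine M2 (23 min), Umbra→Machine M1 (60 min) — total 69+42+131+23+60 = 325 min.
Next-best assignment: Quanta→Machine M4, Ridgeline→Machine M5, Cove→Machine M3, Granite→Machine M2, Umbra→Machine M1 = 348 min.

Min total: 325 min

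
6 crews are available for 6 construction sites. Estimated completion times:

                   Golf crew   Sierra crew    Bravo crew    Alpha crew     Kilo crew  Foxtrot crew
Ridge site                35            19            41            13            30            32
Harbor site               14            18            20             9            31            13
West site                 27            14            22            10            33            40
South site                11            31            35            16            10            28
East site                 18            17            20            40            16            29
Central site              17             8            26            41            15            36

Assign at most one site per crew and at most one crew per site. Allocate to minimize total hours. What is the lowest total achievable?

Minimum total: 83 hours

Treat this as an assignment problem: match each crew to one site.
Optimal: Golf crew→South site (11 hours), Sierra crew→Central site (8 hours), Bravo crew→West site (22 hours), Alpha crew→Ridge site (13 hours), Kilo crew→East site (16 hours), Foxtrot crew→Harbor site (13 hours) — total 11+8+22+13+16+13 = 83 hours.
Row-greedy (each crew in turn takes its cheapest remaining site) gives 97 hours, worse by 14.
Next-best assignment: Golf crew→East site, Sierra crew→Central site, Bravo crew→West site, Alpha crew→Ridge site, Kilo crew→South site, Foxtrot crew→Harbor site = 84 hours.
Swapping Sierra crew↔Alpha crew (Sierra crew→Ridge site 19 hours, Alpha crew→Central site 41 hours) adds 39.
Checked against all permutations: 83 hours is optimal.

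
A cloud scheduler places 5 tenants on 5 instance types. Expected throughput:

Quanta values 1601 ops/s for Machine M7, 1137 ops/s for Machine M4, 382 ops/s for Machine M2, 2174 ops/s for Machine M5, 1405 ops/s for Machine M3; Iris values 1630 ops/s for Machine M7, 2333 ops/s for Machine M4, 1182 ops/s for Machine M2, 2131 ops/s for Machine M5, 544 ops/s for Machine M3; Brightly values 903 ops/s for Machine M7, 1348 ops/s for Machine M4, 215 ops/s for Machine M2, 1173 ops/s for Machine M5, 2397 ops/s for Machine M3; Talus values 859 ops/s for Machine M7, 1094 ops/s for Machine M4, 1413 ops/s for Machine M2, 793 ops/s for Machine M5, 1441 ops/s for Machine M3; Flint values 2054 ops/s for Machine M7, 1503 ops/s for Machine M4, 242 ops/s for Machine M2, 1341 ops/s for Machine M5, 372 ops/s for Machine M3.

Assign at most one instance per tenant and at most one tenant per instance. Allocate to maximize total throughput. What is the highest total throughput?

Maximum total: 10371 ops/s

This is a one-to-one assignment (maximum-weight bipartite matching).
Optimal: Quanta→Machine M5 (2174 ops/s), Iris→Machine M4 (2333 ops/s), Brightly→Machine M3 (2397 ops/s), Talus→Machine M2 (1413 ops/s), Flint→Machine M7 (2054 ops/s) — total 2174+2333+2397+1413+2054 = 10371 ops/s.
Next-best assignment: Quanta→Machine M4, Iris→Machine M5, Brightly→Machine M3, Talus→Machine M2, Flint→Machine M7 = 9132 ops/s.
Swapping Quanta↔Brightly (Quanta→Machine M3 1405 ops/s, Brightly→Machine M5 1173 ops/s) loses 1993.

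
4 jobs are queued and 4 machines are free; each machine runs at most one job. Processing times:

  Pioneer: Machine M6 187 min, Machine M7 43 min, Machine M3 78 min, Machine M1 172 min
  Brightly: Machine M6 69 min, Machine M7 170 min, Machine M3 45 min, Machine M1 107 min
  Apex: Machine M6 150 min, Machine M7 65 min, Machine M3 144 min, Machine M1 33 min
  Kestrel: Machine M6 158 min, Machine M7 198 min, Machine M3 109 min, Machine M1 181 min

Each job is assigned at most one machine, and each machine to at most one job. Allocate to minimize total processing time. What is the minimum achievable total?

Minimum total: 254 min

Optimal: Pioneer→Machine M7 (43 min), Brightly→Machine M6 (69 min), Apex→Machine M1 (33 min), Kestrel→Machine M3 (109 min) — total 43+69+33+109 = 254 min.
Next-best assignment: Pioneer→Machine M7, Brightly→Machine M3, Apex→Machine M1, Kestrel→Machine M6 = 279 min.
Swapping Kestrel↔Pioneer (Kestrel→Machine M7 198 min, Pioneer→Machine M3 78 min) adds 124.
No other one-to-one assignment undercuts 254 min.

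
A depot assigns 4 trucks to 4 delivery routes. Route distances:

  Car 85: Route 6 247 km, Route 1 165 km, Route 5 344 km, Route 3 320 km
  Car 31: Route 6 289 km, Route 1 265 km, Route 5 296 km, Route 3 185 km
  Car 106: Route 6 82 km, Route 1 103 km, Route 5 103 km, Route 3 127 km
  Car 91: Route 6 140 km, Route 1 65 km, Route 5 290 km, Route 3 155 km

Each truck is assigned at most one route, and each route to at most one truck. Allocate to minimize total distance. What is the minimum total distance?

Min total: 593 km

Optimal: Car 85→Route 1 (165 km), Car 31→Route 3 (185 km), Car 106→Route 5 (103 km), Car 91→Route 6 (140 km) — total 165+185+103+140 = 593 km.
Min-entry greedy (repeatedly take the single cheapest remaining cell) gives 676 km, worse by 83.
Every other assignment is strictly worse.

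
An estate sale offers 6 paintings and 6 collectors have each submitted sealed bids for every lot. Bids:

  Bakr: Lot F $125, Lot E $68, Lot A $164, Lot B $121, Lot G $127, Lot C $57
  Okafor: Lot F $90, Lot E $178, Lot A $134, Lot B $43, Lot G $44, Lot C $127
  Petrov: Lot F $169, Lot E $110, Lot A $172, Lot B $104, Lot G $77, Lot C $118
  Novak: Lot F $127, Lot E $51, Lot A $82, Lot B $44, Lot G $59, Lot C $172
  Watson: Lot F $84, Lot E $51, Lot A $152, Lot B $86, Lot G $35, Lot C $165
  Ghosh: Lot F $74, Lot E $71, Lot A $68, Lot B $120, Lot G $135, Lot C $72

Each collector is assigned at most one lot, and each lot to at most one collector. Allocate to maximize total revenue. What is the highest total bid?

Max total: $927

This is the linear assignment problem.
Optimal: Bakr→Lot B ($121), Okafor→Lot E ($178), Petrov→Lot F ($169), Novak→Lot C ($172), Watson→Lot A ($152), Ghosh→Lot G ($135) — total 121+178+169+172+152+135 = $927.
Row-greedy (each collector in turn takes its best remaining lot) gives $904, worse by 23.
Next-best assignment: Bakr→Lot G, Okafor→Lot E, Petrov→Lot F, Novak→Lot C, Watson→Lot A, Ghosh→Lot B = $918.
Swapping Ghosh↔Watson (Ghosh→Lot A $68, Watson→Lot G $35) loses 184.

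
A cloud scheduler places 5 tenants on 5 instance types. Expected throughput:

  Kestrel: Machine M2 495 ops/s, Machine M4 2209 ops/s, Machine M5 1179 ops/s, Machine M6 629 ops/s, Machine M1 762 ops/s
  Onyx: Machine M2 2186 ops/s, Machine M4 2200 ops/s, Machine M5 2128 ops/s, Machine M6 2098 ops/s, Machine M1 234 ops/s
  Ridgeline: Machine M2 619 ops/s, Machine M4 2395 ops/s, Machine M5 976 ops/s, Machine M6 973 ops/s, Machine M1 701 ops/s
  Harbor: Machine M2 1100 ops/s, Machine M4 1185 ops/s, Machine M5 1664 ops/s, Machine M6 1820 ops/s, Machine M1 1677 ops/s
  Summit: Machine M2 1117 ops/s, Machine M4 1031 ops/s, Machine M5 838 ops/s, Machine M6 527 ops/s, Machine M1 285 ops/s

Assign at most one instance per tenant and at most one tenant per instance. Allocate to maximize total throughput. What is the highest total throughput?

Maximum total: 8466 ops/s

Treat this as an assignment problem: match each tenant to one instance.
Optimal: Kestrel→Machine M5 (1179 ops/s), Onyx→Machine M6 (2098 ops/s), Ridgeline→Machine M4 (2395 ops/s), Harbor→Machine M1 (1677 ops/s), Summit→Machine M2 (1117 ops/s) — total 1179+2098+2395+1677+1117 = 8466 ops/s.
Column-greedy (each instance in turn goes to its best remaining tenant) gives 7159 ops/s, worse by 1307.
Next-best assignment: Kestrel→Machine M1, Onyx→Machine M5, Ridgeline→Machine M4, Harbor→Machine M6, Summit→Machine M2 = 8222 ops/s.
No other one-to-one assignment exceeds 8466 ops/s.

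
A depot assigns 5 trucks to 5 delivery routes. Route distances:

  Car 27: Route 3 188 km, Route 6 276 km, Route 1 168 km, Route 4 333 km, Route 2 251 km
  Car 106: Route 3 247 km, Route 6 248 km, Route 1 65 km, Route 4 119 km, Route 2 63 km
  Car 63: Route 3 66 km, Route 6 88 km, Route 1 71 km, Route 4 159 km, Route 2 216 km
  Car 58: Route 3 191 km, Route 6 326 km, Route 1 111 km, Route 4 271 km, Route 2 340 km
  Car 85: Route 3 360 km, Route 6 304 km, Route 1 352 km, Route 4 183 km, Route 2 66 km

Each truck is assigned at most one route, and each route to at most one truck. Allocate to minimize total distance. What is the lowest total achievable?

Optimal: Car 27→Route 3 (188 km), Car 106→Route 4 (119 km), Car 63→Route 6 (88 km), Car 58→Route 1 (111 km), Car 85→Route 2 (66 km) — total 188+119+88+111+66 = 572 km.
Min-entry greedy (repeatedly take the single cheapest remaining cell) gives 699 km, worse by 127.
Next-best assignment: Car 27→Route 1, Car 106→Route 4, Car 63→Route 6, Car 58→Route 3, Car 85→Route 2 = 632 km.
No other one-to-one assignment undercuts 572 km.

Minimum total: 572 km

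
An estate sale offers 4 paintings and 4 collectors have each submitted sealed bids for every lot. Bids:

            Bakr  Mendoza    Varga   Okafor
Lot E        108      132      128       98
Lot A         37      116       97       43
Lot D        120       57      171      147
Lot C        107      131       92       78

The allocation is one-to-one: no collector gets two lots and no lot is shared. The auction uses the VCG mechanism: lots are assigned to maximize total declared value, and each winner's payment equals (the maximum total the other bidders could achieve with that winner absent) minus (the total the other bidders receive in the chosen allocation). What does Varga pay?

Efficient allocation: Bakr→Lot C ($107), Mendoza→Lot A ($116), Varga→Lot E ($128), Okafor→Lot D ($147); total welfare W = $498.
Varga receives Lot E at value $128, so the others get W − 128 = $370.
Without Varga: best allocation of the remaining 3 bidders over all 4 lots is Bakr→Lot E ($108), Mendoza→Lot C ($131), Okafor→Lot D ($147), total $386.
VCG payment = (others' best without Varga) − (others' welfare with Varga) = 386 − 370 = $16.

Varga pays $16.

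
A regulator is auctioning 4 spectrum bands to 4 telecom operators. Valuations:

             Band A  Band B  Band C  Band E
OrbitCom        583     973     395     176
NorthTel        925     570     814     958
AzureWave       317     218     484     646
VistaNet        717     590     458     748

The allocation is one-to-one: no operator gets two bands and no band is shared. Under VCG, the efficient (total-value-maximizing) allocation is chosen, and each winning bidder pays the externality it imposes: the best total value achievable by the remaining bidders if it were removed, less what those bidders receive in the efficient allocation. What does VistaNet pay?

Efficient allocation: OrbitCom→Band B ($973M), NorthTel→Band C ($814M), AzureWave→Band E ($646M), VistaNet→Band A ($717M); total welfare W = $3150M.
VistaNet receives Band A at value $717M, so the others get W − 717 = $2433M.
Without VistaNet: best allocation of the remaining 3 bidders over all 4 bands is OrbitCom→Band B ($973M), NorthTel→Band A ($925M), AzureWave→Band E ($646M), total $2544M.
VCG payment = (others' best without VistaNet) − (others' welfare with VistaNet) = 2544 − 2433 = $111M.

VistaNet pays $111M.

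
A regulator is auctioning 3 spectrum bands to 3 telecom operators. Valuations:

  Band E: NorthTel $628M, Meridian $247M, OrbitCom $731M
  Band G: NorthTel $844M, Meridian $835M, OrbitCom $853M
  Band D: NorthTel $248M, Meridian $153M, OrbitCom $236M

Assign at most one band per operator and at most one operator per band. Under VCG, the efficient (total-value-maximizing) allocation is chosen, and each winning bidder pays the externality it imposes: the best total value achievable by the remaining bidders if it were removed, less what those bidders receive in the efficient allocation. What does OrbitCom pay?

OrbitCom pays $380M.

Efficient allocation: NorthTel→Band D ($248M), Meridian→Band G ($835M), OrbitCom→Band E ($731M); total welfare W = $1814M.
OrbitCom receives Band E at value $731M, so the others get W − 731 = $1083M.
Without OrbitCom: best allocation of the remaining 2 bidders over all 3 bands is NorthTel→Band E ($628M), Meridian→Band G ($835M), total $1463M.
VCG payment = (others' best without OrbitCom) − (others' welfare with OrbitCom) = 1463 − 1083 = $380M.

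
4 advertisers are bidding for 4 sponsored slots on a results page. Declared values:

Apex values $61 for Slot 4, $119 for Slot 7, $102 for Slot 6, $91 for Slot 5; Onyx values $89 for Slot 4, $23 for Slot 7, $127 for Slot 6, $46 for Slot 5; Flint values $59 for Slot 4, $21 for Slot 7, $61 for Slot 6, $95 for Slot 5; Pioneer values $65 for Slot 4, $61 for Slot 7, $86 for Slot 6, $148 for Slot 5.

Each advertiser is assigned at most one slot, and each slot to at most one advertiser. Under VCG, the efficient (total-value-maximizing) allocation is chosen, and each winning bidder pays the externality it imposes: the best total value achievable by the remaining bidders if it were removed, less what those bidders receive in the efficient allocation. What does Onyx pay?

Onyx pays $2.

Efficient allocation: Apex→Slot 7 ($119), Onyx→Slot 6 ($127), Flint→Slot 4 ($59), Pioneer→Slot 5 ($148); total welfare W = $453.
Onyx receives Slot 6 at value $127, so the others get W − 127 = $326.
Without Onyx: best allocation of the remaining 3 bidders over all 4 slots is Apex→Slot 7 ($119), Flint→Slot 6 ($61), Pioneer→Slot 5 ($148), total $328.
VCG payment = (others' best without Onyx) − (others' welfare with Onyx) = 328 − 326 = $2.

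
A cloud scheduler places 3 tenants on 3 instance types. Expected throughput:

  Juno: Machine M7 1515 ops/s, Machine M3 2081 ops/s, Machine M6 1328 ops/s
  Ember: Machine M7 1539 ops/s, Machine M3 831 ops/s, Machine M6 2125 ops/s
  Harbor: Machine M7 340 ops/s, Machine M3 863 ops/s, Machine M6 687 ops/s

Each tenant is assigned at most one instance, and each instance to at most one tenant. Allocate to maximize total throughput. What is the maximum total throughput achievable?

Treat this as an assignment problem: match each tenant to one instance.
Optimal: Juno→Machine M3 (2081 ops/s), Ember→Machine M6 (2125 ops/s), Harbor→Machine M7 (340 ops/s) — total 2081+2125+340 = 4546 ops/s.

Maximum total: 4546 ops/s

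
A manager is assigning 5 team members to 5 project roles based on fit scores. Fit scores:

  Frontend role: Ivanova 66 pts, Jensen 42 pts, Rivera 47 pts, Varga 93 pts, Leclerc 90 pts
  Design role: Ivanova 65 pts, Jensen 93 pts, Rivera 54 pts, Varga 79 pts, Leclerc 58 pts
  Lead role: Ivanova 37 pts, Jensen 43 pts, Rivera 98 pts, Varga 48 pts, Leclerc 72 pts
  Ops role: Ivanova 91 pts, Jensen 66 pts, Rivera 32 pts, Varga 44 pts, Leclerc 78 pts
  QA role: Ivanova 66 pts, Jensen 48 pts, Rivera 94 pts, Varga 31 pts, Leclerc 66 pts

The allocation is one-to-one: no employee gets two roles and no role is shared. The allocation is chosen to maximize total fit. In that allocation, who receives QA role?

Rivera receives QA role.

This is the linear assignment problem.
Optimal: Ivanova→Ops role (91 pts), Jensen→Design role (93 pts), Rivera→QA role (94 pts), Varga→Frontend role (93 pts), Leclerc→Lead role (72 pts) — total 91+93+94+93+72 = 443 pts.
Max-entry greedy (repeatedly take the single best remaining cell) gives 441 pts, worse by 2.
Swapping Rivera↔Leclerc (Rivera→Lead role 98 pts, Leclerc→QA role 66 pts) loses 2.
Rivera's own top role is Lead role (98 pts), but forcing Rivera→Lead role and reassigning the rest optimally gives only 441 pts — worse by 2.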